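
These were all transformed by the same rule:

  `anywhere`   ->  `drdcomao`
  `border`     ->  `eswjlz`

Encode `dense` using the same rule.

In anywhere: a→d is +3, n→r is +4, y→d is +5, w→c is +6 — the shift increases by 1 each position. Letter i (0-indexed) is shifted by i+3, so successive shifts are 3, 4, 5, ….
On dense: d+3=g, e+4=i, n+5=s, s+6=y, e+7=l.

gisyl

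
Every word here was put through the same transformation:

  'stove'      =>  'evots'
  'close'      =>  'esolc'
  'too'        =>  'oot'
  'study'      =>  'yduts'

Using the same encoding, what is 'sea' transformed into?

The output letters match the input read backwards: stove reversed is evots. The word is simply reversed.
Applying it to sea: reverse → aes.

aes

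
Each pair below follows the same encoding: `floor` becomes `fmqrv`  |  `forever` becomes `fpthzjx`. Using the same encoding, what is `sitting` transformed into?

sjvwmsm

In floor: f→f is +0, l→m is +1, o→q is +2, o→r is +3 — the shift increases by 1 each position. The shift increases by 1 at each position, starting from +0: 0, 1, 2, ….
Applying it to sitting: s+0=s, i+1=j, t+2=v, t+3=w, i+4=m, n+5=s, g+6=m.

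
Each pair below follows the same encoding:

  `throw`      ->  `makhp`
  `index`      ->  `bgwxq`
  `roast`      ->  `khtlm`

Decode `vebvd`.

click

Compare letters: t→m is +19, h→a is +19, r→k is +19 — a constant shift. This is a Caesar cipher with shift 19.
Decoding vebvd: v−19=c, e−19=l, b−19=i, v−19=c, d−19=k.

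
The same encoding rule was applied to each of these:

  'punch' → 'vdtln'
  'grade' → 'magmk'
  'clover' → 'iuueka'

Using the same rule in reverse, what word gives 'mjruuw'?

gallon

Shifts by position in punch: pos 0: p→v (+6), pos 1: u→d (+9), pos 2: n→t (+6), pos 3: c→l (+9) — repeating every 2. The shifts repeat in a cycle of length 2: positions 0,1,… shift by +6, +9, then the pattern repeats.
Undoing it on mjruuw: m−6=g, j−9=a, r−6=l, u−9=l, u−6=o, w−9=n.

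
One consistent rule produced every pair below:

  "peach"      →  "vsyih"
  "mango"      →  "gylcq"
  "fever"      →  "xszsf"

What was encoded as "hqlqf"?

p(15)→v(21) and e(4)→s(18) fit y≡5x+24 (mod 26); the inverse of 5 mod 26 is 21. This is an affine cipher: with a=0,…,z=25, each position x becomes (5x+24) mod 26.
Undoing it on hqlqf: h(7)→21·(7−24)≡7=h; q(16)→21·(16−24)≡14=o; l(11)→21·(11−24)≡13=n; q(16)→21·(16−24)≡14=o; f(5)→21·(5−24)≡17=r (all mod 26).

honor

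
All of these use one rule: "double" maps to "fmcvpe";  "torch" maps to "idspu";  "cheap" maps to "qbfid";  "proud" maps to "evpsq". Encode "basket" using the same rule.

ufltbc

The output letters match the input read backwards, each shifted +1: double reversed is elbuod. Read the word backwards and shift each letter +1.
On basket: reverse → teksab; then shift: t+1=u, e+1=f, k+1=l, s+1=t, a+1=b, b+1=c.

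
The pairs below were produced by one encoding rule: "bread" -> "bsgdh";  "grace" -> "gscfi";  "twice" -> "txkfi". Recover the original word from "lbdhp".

label

In bread: b→b is +0, r→s is +1, e→g is +2, a→d is +3 — the shift increases by 1 each position. Each letter shifts forward by its position index (0, 1, 2, …) — the shift grows by one for each successive letter.
Decoding lbdhp: l−0=l, b−1=a, d−2=b, h−3=e, p−4=l.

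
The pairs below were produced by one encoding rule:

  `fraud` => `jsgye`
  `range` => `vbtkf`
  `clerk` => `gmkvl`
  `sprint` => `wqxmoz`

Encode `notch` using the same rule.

Shifts by position in fraud: pos 0: f→j (+4), pos 1: r→s (+1), pos 2: a→g (+6), pos 3: u→y (+4), pos 4: d→e (+1) — repeating every 3. The shifts repeat in a cycle of length 3: positions 0,1,… shift by +4, +1, +6, then the pattern repeats.
On notch: n+4=r, o+1=p, t+6=z, c+4=g, h+1=i.

rpzgi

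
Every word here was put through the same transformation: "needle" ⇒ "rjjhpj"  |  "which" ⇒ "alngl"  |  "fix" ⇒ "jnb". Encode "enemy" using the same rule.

jrjqc

The shift depends on letter class: consonant n→r is +4, but vowel e→j is +5. The rule splits by letter class: vowels +5, consonants +4.
For enemy: e(vowel)+5=j, n(cons)+4=r, e(vowel)+5=j, m(cons)+4=q, y(cons)+4=c.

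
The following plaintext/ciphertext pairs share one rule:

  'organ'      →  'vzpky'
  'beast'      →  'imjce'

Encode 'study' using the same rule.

zbdnj

The shift increases by 1 at each position, starting from +7: 7, 8, 9, ….
Applying it to study: s+7=z, t+8=b, u+9=d, d+10=n, y+11=j.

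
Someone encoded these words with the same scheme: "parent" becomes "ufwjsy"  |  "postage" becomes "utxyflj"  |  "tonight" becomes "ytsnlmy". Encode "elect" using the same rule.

Compare letters: p→u is +5, a→f is +5, r→w is +5 — a constant shift. This is a Caesar cipher with shift 5.
For elect: e+5=j, l+5=q, e+5=j, c+5=h, t+5=y.

jqjhy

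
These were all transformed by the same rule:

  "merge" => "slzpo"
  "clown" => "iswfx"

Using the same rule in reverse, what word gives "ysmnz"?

In merge: m→s is +6, e→l is +7, r→z is +8, g→p is +9 — the shift increases by 1 each position. Letter i (0-indexed) is shifted by i+6, so successive shifts are 6, 7, 8, ….
Reversing it on ysmnz: y−6=s, s−7=l, m−8=e, n−9=e, z−10=p.

sleep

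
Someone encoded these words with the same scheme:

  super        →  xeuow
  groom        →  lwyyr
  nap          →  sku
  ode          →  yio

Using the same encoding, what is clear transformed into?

The shift depends on letter class: consonant s→x is +5, but vowel u→e is +10. Two shifts are in play — +10 for a/e/i/o/u, +5 for every other letter.
On clear: c(cons)+5=h, l(cons)+5=q, e(vowel)+10=o, a(vowel)+10=k, r(cons)+5=w.

hqokw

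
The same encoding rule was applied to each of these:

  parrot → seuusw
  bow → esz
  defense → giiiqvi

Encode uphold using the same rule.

The shift depends on letter class: consonant p→s is +3, but vowel a→e is +4. Two shifts are in play — +4 for a/e/i/o/u, +3 for every other letter.
On uphold: u(vowel)+4=y, p(cons)+3=s, h(cons)+3=k, o(vowel)+4=s, l(cons)+3=o, d(cons)+3=g.

ysksog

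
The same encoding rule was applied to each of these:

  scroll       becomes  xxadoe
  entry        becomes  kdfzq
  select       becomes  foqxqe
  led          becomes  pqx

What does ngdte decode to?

Read the word backwards and shift each letter +12.
Undoing it on ngdte: shift back: n−12=b, g−12=u, d−12=r, t−12=h, e−12=s → burhs; then reverse → shrub.

shrub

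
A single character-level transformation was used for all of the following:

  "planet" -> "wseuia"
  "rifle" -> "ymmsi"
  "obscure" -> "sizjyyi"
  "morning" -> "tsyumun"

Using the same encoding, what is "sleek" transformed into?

zsiir

The shift depends on letter class: consonant p→w is +7, but vowel a→e is +4. Vowels shift forward by 4 and consonants shift forward by 7.
Applying it to sleek: s(cons)+7=z, l(cons)+7=s, e(vowel)+4=i, e(vowel)+4=i, k(cons)+7=r.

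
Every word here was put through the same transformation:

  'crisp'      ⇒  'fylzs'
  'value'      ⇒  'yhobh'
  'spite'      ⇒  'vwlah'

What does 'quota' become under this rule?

tbrad

A repeating key of period 2 is used — shifts +3, +7 over and over.
For quota: q+3=t, u+7=b, o+3=r, t+7=a, a+3=d.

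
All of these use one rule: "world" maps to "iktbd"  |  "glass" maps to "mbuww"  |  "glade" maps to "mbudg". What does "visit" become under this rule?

w(22)→i(8) and o(14)→k(10) fit y≡3x+20 (mod 26); the inverse of 3 mod 26 is 9. Each letter's alphabet position (a=0..z=25) is mapped through 3·x+20 mod 26 — an affine cipher.
For visit: v(21)→3·21+20≡5=f; i(8)→3·8+20≡18=s; s(18)→3·18+20≡22=w; i(8)→3·8+20≡18=s; t(19)→3·19+20≡25=z (all mod 26).

fswsz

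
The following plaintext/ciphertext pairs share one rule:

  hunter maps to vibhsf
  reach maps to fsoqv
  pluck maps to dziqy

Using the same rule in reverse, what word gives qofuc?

Compare letters: h→v is +14, u→i is +14, n→b is +14 — a constant shift. Each letter is shifted forward by 14 in the alphabet (a Caesar shift of +14).
Reversing it on qofuc: q−14=c, o−14=a, f−14=r, u−14=g, c−14=o.

cargo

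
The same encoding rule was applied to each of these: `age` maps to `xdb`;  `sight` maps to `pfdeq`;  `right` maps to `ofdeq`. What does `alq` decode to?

Compare letters: a→x is +23, g→d is +23, e→b is +23 — a constant shift. It's a constant shift of +23 (ROT23).
Undoing it on alq: a−23=d, l−23=o, q−23=t.

dot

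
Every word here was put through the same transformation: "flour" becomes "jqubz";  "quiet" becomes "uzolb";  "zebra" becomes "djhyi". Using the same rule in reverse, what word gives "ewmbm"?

In flour: f→j is +4, l→q is +5, o→u is +6, u→b is +7 — the shift increases by 1 each position. The shift increases by 1 at each position, starting from +4: 4, 5, 6, ….
Decoding ewmbm: e−4=a, w−5=r, m−6=g, b−7=u, m−8=e.

argue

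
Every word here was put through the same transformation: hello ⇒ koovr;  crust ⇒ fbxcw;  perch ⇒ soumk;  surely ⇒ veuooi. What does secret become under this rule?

vofbhd

Shifts by position in hello: pos 0: h→k (+3), pos 1: e→o (+10), pos 2: l→o (+3), pos 3: l→v (+10) — repeating every 2. It's a Vigenère-style cipher with numeric key [3,10]: position i shifts by key[i mod 2].
On secret: s+3=v, e+10=o, c+3=f, r+10=b, e+3=h, t+10=d.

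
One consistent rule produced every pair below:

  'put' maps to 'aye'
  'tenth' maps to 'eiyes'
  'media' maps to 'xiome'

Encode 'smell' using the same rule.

Vowels shift forward by 4 and consonants shift forward by 11.
For smell: s(cons)+11=d, m(cons)+11=x, e(vowel)+4=i, l(cons)+11=w, l(cons)+11=w.

dxiww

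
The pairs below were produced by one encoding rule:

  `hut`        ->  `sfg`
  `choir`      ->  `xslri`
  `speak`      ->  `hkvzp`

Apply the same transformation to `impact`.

rnkzxg

Each pair mirrors across the alphabet (h↔s, u↔f, t↔g): positions sum to 25. Each letter is replaced by its mirror in the alphabet: a↔z, b↔y, c↔x, and so on (the Atbash cipher).
On impact: i↔r, m↔n, p↔k, a↔z, c↔x, t↔g.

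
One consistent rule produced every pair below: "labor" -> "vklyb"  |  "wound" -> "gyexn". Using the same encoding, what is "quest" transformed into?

aeocd

Compare letters: l→v is +10, a→k is +10, b→l is +10 — a constant shift. Every letter moves 10 places later in the alphabet, wrapping around z→a.
Applying it to quest: q+10=a, u+10=e, e+10=o, s+10=c, t+10=d.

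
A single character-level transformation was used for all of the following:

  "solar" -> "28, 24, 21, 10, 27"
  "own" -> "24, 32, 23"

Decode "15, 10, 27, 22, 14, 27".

farmer

s is letter #19 and maps to 28: an offset of 9. The number is (letter's place in the alphabet, a=1) + 9.
Reversing it on 15, 10, 27, 22, 14, 27: 15→(15−9)÷1=6=f, 10→(10−9)÷1=1=a, 27→(27−9)÷1=18=r, 22→(22−9)÷1=13=m, 14→(14−9)÷1=5=e, 27→(27−9)÷1=18=r.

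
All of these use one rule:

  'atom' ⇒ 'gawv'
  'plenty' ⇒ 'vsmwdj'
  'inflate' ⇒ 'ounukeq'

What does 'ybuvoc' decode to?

In atom: a→g is +6, t→a is +7, o→w is +8, m→v is +9 — the shift increases by 1 each position. Letter i (0-indexed) is shifted by i+6, so successive shifts are 6, 7, 8, ….
Undoing it on ybuvoc: y−6=s, b−7=u, u−8=m, v−9=m, o−10=e, c−11=r.

summer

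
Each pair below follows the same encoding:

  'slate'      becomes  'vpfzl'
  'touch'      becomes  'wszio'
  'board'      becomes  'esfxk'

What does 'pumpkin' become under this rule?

In slate: s→v is +3, l→p is +4, a→f is +5, t→z is +6 — the shift increases by 1 each position. Letter i (0-indexed) is shifted by i+3, so successive shifts are 3, 4, 5, ….
Applying it to pumpkin: p+3=s, u+4=y, m+5=r, p+6=v, k+7=r, i+8=q, n+9=w.

syrvrqw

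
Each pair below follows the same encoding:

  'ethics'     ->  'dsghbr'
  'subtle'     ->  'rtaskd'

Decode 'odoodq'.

Every letter moves 25 places later in the alphabet, wrapping around z→a.
Decoding odoodq: o−25=p, d−25=e, o−25=p, o−25=p, d−25=e, q−25=r.

pepper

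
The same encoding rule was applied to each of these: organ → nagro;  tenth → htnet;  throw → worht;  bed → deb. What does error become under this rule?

rorre

The output letters match the input read backwards: organ reversed is nagro. The word is simply reversed.
On error: reverse → rorre.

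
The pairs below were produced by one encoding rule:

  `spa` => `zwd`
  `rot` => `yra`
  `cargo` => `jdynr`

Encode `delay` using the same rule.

khsdf

The shift depends on letter class: consonant s→z is +7, but vowel a→d is +3. The rule splits by letter class: vowels +3, consonants +7.
On delay: d(cons)+7=k, e(vowel)+3=h, l(cons)+7=s, a(vowel)+3=d, y(cons)+7=f.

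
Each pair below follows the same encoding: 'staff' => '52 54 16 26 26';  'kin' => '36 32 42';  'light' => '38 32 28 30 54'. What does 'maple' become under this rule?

40 16 46 38 24

Each letter becomes 2×(its alphabet position, a=1..z=26) + 14.
Applying it to maple: m=13→40, a=1→16, p=16→46, l=12→38, e=5→24.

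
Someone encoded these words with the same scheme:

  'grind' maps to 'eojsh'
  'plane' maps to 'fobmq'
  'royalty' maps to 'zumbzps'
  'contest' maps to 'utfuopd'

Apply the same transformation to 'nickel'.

The output letters match the input read backwards, each shifted +1: grind reversed is dnirg. Read the word backwards and shift each letter +1.
Applying it to nickel: reverse → lekcin; then shift: l+1=m, e+1=f, k+1=l, c+1=d, i+1=j, n+1=o.

mfldjo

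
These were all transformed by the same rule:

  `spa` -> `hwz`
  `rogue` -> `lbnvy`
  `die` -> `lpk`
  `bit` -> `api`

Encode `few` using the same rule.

dlm

Two steps: reverse the string, then apply a Caesar shift of +7.
For few: reverse → wef; then shift: w+7=d, e+7=l, f+7=m.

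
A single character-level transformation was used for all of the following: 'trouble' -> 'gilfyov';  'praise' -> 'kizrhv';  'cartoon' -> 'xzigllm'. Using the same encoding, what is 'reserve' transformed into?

Each pair mirrors across the alphabet (t↔g, r↔i, o↔l): positions sum to 25. Each letter is replaced by its mirror in the alphabet: a↔z, b↔y, c↔x, and so on (the Atbash cipher).
On reserve: r↔i, e↔v, s↔h, e↔v, r↔i, v↔e, e↔v.

ivhviev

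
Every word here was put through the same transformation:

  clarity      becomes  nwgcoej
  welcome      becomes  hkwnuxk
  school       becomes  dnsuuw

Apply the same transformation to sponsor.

Two shifts are in play — +6 for a/e/i/o/u, +11 for every other letter.
On sponsor: s(cons)+11=d, p(cons)+11=a, o(vowel)+6=u, n(cons)+11=y, s(cons)+11=d, o(vowel)+6=u, r(cons)+11=c.

dauyduc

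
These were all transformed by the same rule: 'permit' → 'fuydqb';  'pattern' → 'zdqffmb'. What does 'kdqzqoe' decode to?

The output letters match the input read backwards, each shifted +12: permit reversed is timrep. Read the word backwards and shift each letter +12.
Decoding kdqzqoe: shift back: k−12=y, d−12=r, q−12=e, z−12=n, q−12=e, o−12=c, e−12=s → yrenecs; then reverse → scenery.

scenery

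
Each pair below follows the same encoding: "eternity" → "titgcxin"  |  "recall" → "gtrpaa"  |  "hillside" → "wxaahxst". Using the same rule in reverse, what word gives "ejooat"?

puzzle

Compare letters: e→t is +15, t→i is +15, e→t is +15 — a constant shift. This is a Caesar cipher with shift 15.
Undoing it on ejooat: e−15=p, j−15=u, o−15=z, o−15=z, a−15=l, t−15=e.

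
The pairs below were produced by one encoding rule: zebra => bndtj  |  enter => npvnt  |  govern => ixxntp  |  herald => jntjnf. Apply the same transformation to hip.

jrr

The rule splits by letter class: vowels +9, consonants +2.
For hip: h(cons)+2=j, i(vowel)+9=r, p(cons)+2=r.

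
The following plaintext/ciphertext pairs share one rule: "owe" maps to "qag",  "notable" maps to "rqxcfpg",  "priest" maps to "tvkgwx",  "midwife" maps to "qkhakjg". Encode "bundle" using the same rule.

The shift depends on letter class: consonant w→a is +4, but vowel o→q is +2. The rule splits by letter class: vowels +2, consonants +4.
Applying it to bundle: b(cons)+4=f, u(vowel)+2=w, n(cons)+4=r, d(cons)+4=h, l(cons)+4=p, e(vowel)+2=g.

fwrhpg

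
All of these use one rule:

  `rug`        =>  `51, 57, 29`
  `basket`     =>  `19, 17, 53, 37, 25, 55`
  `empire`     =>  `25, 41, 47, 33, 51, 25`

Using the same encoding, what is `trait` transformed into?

r(#18)→51 and u(#21)→57: differences scale by 2, so n = 2·pos + 15. With a=1..z=26, the number is 2·pos + 15.
On trait: t=20→55, r=18→51, a=1→17, i=9→33, t=20→55.

55, 51, 17, 33, 55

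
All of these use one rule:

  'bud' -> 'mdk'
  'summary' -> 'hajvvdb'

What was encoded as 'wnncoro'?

fifteen

The output letters match the input read backwards, each shifted +9: bud reversed is dub. The word is reversed, then every letter is shifted forward by 9.
Reversing it on wnncoro: shift back: w−9=n, n−9=e, n−9=e, c−9=t, o−9=f, r−9=i, o−9=f → neetfif; then reverse → fifteen.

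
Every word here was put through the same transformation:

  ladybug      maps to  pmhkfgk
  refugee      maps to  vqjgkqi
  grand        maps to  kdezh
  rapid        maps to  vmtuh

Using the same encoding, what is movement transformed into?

Shifts by position in ladybug: pos 0: l→p (+4), pos 1: a→m (+12), pos 2: d→h (+4), pos 3: y→k (+12) — repeating every 2. A repeating key of period 2 is used — shifts +4, +12 over and over.
For movement: m+4=q, o+12=a, v+4=z, e+12=q, m+4=q, e+12=q, n+4=r, t+12=f.

qazqqqrf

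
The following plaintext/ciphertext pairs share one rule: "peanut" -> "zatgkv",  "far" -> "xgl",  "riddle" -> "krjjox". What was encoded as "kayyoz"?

The output letters match the input read backwards, each shifted +6: peanut reversed is tunaep. The word is reversed, then every letter is shifted forward by 6.
Undoing it on kayyoz: shift back: k−6=e, a−6=u, y−6=s, y−6=s, o−6=i, z−6=t → eussit; then reverse → tissue.

tissue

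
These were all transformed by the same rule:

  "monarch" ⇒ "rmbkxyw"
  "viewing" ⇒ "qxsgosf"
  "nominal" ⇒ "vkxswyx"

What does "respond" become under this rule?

The output letters match the input read backwards, each shifted +10: monarch reversed is hcranom. Read the word backwards and shift each letter +10.
On respond: reverse → dnopser; then shift: d+10=n, n+10=x, o+10=y, p+10=z, s+10=c, e+10=o, r+10=b.

nxyzcob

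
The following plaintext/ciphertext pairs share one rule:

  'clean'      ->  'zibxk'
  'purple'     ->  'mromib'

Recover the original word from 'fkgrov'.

injury

Each letter is shifted forward by 23 in the alphabet (a Caesar shift of +23).
Undoing it on fkgrov: f−23=i, k−23=n, g−23=j, r−23=u, o−23=r, v−23=y.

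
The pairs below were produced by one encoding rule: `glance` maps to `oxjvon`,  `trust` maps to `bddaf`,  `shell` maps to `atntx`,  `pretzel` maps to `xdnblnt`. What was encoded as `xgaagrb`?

pursuit

Shifts by position in glance: pos 0: g→o (+8), pos 1: l→x (+12), pos 2: a→j (+9), pos 3: n→v (+8), pos 4: c→o (+12), pos 5: e→n (+9) — repeating every 3. A repeating key of period 3 is used — shifts +8, +12, +9 over and over.
Decoding xgaagrb: x−8=p, g−12=u, a−9=r, a−8=s, g−12=u, r−9=i, b−8=t.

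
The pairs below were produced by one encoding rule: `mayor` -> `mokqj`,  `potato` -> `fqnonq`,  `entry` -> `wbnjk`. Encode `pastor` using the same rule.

m(12)→m(12) and a(0)→o(14) fit y≡15x+14 (mod 26); the inverse of 15 mod 26 is 7. This is an affine cipher: with a=0,…,z=25, each position x becomes (15x+14) mod 26.
For pastor: p(15)→15·15+14≡5=f; a(0)→15·0+14≡14=o; s(18)→15·18+14≡24=y; t(19)→15·19+14≡13=n; o(14)→15·14+14≡16=q; r(17)→15·17+14≡9=j (all mod 26).

foynqj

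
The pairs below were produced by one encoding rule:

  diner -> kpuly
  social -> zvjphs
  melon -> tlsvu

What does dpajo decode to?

witch

Compare letters: d→k is +7, i→p is +7, n→u is +7 — a constant shift. It's a constant shift of +7 (ROT7).
Undoing it on dpajo: d−7=w, p−7=i, a−7=t, j−7=c, o−7=h.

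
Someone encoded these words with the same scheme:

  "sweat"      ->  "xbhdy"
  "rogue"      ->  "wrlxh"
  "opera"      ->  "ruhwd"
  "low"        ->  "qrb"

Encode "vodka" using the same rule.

The shift depends on letter class: consonant s→x is +5, but vowel e→h is +3. The rule splits by letter class: vowels +3, consonants +5.
Applying it to vodka: v(cons)+5=a, o(vowel)+3=r, d(cons)+5=i, k(cons)+5=p, a(vowel)+3=d.

aripd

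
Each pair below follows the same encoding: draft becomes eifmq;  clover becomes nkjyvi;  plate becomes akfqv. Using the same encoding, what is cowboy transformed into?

d(3)→e(4) and r(17)→i(8) fit y≡17x+5 (mod 26); the inverse of 17 mod 26 is 23. Treating letters as 0–25, the rule is x ↦ 17x + 5 (mod 26).
Applying it to cowboy: c(2)→17·2+5≡13=n; o(14)→17·14+5≡9=j; w(22)→17·22+5≡15=p; b(1)→17·1+5≡22=w; o(14)→17·14+5≡9=j; y(24)→17·24+5≡23=x (all mod 26).

njpwjx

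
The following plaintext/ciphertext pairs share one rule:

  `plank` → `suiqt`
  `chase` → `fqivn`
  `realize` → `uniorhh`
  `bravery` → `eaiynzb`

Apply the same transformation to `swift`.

vfqic

Shifts by position in plank: pos 0: p→s (+3), pos 1: l→u (+9), pos 2: a→i (+8), pos 3: n→q (+3), pos 4: k→t (+9) — repeating every 3. The shifts repeat in a cycle of length 3: positions 0,1,… shift by +3, +9, +8, then the pattern repeats.
On swift: s+3=v, w+9=f, i+8=q, f+3=i, t+9=c.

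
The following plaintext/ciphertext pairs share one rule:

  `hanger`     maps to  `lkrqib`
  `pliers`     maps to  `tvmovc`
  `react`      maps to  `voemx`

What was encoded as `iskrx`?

eight

A repeating key of period 2 is used — shifts +4, +10 over and over.
Undoing it on iskrx: i−4=e, s−10=i, k−4=g, r−10=h, x−4=t.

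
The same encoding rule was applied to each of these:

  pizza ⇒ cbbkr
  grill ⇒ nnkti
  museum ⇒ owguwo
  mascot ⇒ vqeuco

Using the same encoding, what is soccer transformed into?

The output letters match the input read backwards, each shifted +2: pizza reversed is azzip. Read the word backwards and shift each letter +2.
On soccer: reverse → reccos; then shift: r+2=t, e+2=g, c+2=e, c+2=e, o+2=q, s+2=u.

tgeequ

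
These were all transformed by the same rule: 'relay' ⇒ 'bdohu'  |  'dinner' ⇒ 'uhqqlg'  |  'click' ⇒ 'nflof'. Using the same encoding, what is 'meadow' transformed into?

The output letters match the input read backwards, each shifted +3: relay reversed is yaler. Two steps: reverse the string, then apply a Caesar shift of +3.
For meadow: reverse → wodaem; then shift: w+3=z, o+3=r, d+3=g, a+3=d, e+3=h, m+3=p.

zrgdhp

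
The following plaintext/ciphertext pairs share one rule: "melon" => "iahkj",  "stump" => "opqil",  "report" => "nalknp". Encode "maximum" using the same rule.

iwteiqi

Compare letters: m→i is +22, e→a is +22, l→h is +22 — a constant shift. It's a constant shift of +22 (ROT22).
For maximum: m+22=i, a+22=w, x+22=t, i+22=e, m+22=i, u+22=q, m+22=i.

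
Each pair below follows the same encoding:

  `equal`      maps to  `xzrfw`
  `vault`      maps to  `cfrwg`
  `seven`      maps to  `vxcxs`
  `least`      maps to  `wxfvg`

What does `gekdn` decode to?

throw

This is an affine cipher: with a=0,…,z=25, each position x becomes (11x+5) mod 26.
Decoding gekdn: g(6)→19·(6−5)≡19=t; e(4)→19·(4−5)≡7=h; k(10)→19·(10−5)≡17=r; d(3)→19·(3−5)≡14=o; n(13)→19·(13−5)≡22=w (all mod 26).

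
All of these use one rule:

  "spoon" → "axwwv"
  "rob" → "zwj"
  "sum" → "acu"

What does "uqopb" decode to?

Compare letters: s→a is +8, p→x is +8, o→w is +8 — a constant shift. It's a constant shift of +8 (ROT8).
Decoding uqopb: u−8=m, q−8=i, o−8=g, p−8=h, b−8=t.

might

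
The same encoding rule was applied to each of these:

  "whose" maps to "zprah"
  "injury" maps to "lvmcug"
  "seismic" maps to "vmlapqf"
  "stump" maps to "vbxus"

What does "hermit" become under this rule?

kmuulb

Shifts by position in whose: pos 0: w→z (+3), pos 1: h→p (+8), pos 2: o→r (+3), pos 3: s→a (+8) — repeating every 2. A repeating key of period 2 is used — shifts +3, +8 over and over.
Applying it to hermit: h+3=k, e+8=m, r+3=u, m+8=u, i+3=l, t+8=b.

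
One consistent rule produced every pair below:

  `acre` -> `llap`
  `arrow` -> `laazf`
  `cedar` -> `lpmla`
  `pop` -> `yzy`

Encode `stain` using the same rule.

The shift depends on letter class: consonant c→l is +9, but vowel a→l is +11. The rule splits by letter class: vowels +11, consonants +9.
For stain: s(cons)+9=b, t(cons)+9=c, a(vowel)+11=l, i(vowel)+11=t, n(cons)+9=w.

bcltw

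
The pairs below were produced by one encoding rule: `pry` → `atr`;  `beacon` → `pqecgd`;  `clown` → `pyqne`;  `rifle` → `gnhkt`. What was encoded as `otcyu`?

The word is reversed, then every letter is shifted forward by 2.
Undoing it on otcyu: shift back: o−2=m, t−2=r, c−2=a, y−2=w, u−2=s → mraws; then reverse → swarm.

swarm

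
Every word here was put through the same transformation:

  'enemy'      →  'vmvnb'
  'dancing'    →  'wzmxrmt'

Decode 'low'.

old

Each pair mirrors across the alphabet (e↔v, n↔m, e↔v): positions sum to 25. Letters are reflected about the middle of the alphabet (position → 25−position): Atbash.
Reversing it on low: l↔o, o↔l, w↔d.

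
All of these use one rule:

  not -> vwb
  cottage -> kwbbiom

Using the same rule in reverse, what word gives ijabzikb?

abstract

Compare letters: n→v is +8, o→w is +8, t→b is +8 — a constant shift. Every letter moves 8 places later in the alphabet, wrapping around z→a.
Decoding ijabzikb: i−8=a, j−8=b, a−8=s, b−8=t, z−8=r, i−8=a, k−8=c, b−8=t.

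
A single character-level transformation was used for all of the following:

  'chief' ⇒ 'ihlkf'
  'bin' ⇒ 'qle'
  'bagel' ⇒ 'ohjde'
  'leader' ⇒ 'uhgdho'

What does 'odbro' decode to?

The output letters match the input read backwards, each shifted +3: chief reversed is feihc. The word is reversed, then every letter is shifted forward by 3.
Undoing it on odbro: shift back: o−3=l, d−3=a, b−3=y, r−3=o, o−3=l → layol; then reverse → loyal.

loyal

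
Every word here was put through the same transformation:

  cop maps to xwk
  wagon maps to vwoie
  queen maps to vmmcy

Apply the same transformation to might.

bpoqu

The output letters match the input read backwards, each shifted +8: cop reversed is poc. The word is reversed, then every letter is shifted forward by 8.
On might: reverse → thgim; then shift: t+8=b, h+8=p, g+8=o, i+8=q, m+8=u.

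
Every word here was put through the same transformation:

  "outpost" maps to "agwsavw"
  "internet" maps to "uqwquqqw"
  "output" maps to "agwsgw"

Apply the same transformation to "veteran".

yqwqumq

The shift depends on letter class: consonant t→w is +3, but vowel o→a is +12. The rule splits by letter class: vowels +12, consonants +3.
Applying it to veteran: v(cons)+3=y, e(vowel)+12=q, t(cons)+3=w, e(vowel)+12=q, r(cons)+3=u, a(vowel)+12=m, n(cons)+3=q.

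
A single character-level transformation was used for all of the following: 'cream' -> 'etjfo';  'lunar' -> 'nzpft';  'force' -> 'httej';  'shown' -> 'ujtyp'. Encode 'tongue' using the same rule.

The shift depends on letter class: consonant c→e is +2, but vowel e→j is +5. The rule splits by letter class: vowels +5, consonants +2.
On tongue: t(cons)+2=v, o(vowel)+5=t, n(cons)+2=p, g(cons)+2=i, u(vowel)+5=z, e(vowel)+5=j.

vtpizj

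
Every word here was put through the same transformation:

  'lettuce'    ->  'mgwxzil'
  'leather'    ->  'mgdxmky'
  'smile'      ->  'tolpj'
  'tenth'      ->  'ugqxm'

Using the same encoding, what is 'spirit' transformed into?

trlvnz

In lettuce: l→m is +1, e→g is +2, t→w is +3, t→x is +4 — the shift increases by 1 each position. Letter i (0-indexed) is shifted by i+1, so successive shifts are 1, 2, 3, ….
On spirit: s+1=t, p+2=r, i+3=l, r+4=v, i+5=n, t+6=z.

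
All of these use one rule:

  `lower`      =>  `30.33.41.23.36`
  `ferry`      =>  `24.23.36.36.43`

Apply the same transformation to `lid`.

30.27.22

l is letter #12 and maps to 30: an offset of 18. Letters become their 1-based position plus 18 (so a→19, b→20, …).
Applying it to lid: l=12→30, i=9→27, d=4→22.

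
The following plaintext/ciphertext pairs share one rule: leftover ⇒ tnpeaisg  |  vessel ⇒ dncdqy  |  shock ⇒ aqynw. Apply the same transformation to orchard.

In leftover: l→t is +8, e→n is +9, f→p is +10, t→e is +11 — the shift increases by 1 each position. The shift increases by 1 at each position, starting from +8: 8, 9, 10, ….
On orchard: o+8=w, r+9=a, c+10=m, h+11=s, a+12=m, r+13=e, d+14=r.

wamsmer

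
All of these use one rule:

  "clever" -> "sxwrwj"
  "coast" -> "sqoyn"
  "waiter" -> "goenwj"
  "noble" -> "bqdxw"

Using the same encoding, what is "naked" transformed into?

c(2)→s(18) and l(11)→x(23) fit y≡15x+14 (mod 26); the inverse of 15 mod 26 is 7. Treating letters as 0–25, the rule is x ↦ 15x + 14 (mod 26).
On naked: n(13)→15·13+14≡1=b; a(0)→15·0+14≡14=o; k(10)→15·10+14≡8=i; e(4)→15·4+14≡22=w; d(3)→15·3+14≡7=h (all mod 26).

boiwh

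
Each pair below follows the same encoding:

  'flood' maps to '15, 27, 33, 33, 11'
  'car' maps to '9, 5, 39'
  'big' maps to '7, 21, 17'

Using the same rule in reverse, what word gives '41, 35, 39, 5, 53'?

spray

f(#6)→15 and l(#12)→27: differences scale by 2, so n = 2·pos + 3. With a=1..z=26, the number is 2·pos + 3.
Undoing it on 41, 35, 39, 5, 53: 41→(41−3)÷2=19=s, 35→(35−3)÷2=16=p, 39→(39−3)÷2=18=r, 5→(5−3)÷2=1=a, 53→(53−3)÷2=25=y.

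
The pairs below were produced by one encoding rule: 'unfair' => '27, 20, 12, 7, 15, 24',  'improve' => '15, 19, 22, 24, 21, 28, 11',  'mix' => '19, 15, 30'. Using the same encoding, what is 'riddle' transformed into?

24, 15, 10, 10, 18, 11

u is letter #21 and maps to 27: an offset of 6. Each letter is replaced by its alphabet position (a=1..z=26) + 6.
Applying it to riddle: r=18→24, i=9→15, d=4→10, d=4→10, l=12→18, e=5→11.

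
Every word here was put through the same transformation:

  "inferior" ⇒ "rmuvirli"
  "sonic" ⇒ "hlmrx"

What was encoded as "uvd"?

Each pair mirrors across the alphabet (i↔r, n↔m, f↔u): positions sum to 25. Letters are reflected about the middle of the alphabet (position → 25−position): Atbash.
Reversing it on uvd: u↔f, v↔e, d↔w.

few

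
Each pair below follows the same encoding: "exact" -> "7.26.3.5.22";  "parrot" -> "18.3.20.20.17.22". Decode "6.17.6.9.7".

e is letter #5 and maps to 7: an offset of 2. The number is (letter's place in the alphabet, a=1) + 2.
Reversing it on 6.17.6.9.7: 6→(6−2)÷1=4=d, 17→(17−2)÷1=15=o, 6→(6−2)÷1=4=d, 9→(9−2)÷1=7=g, 7→(7−2)÷1=5=e.

dodge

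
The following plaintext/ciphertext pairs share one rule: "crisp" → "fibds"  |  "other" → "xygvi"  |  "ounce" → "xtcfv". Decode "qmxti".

flour

Each letter's alphabet position (a=0..z=25) is mapped through 21·x+15 mod 26 — an affine cipher.
Undoing it on qmxti: q(16)→5·(16−15)≡5=f; m(12)→5·(12−15)≡11=l; x(23)→5·(23−15)≡14=o; t(19)→5·(19−15)≡20=u; i(8)→5·(8−15)≡17=r (all mod 26).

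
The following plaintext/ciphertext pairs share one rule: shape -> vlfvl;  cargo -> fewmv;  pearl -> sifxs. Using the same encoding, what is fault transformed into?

The shift increases by 1 at each position, starting from +3: 3, 4, 5, ….
Applying it to fault: f+3=i, a+4=e, u+5=z, l+6=r, t+7=a.

iezra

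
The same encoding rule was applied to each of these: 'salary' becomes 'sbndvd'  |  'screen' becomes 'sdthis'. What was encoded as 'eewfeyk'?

educate

Each letter shifts forward by its position index (0, 1, 2, …) — the shift grows by one for each successive letter.
Reversing it on eewfeyk: e−0=e, e−1=d, w−2=u, f−3=c, e−4=a, y−5=t, k−6=e.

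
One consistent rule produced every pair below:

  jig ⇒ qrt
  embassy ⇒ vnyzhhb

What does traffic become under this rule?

Each pair mirrors across the alphabet (j↔q, i↔r, g↔t): positions sum to 25. Letters are reflected about the middle of the alphabet (position → 25−position): Atbash.
Applying it to traffic: t↔g, r↔i, a↔z, f↔u, f↔u, i↔r, c↔x.

gizuurx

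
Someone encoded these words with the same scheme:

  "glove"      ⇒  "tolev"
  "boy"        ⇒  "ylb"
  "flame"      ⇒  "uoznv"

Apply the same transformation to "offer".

Each pair mirrors across the alphabet (g↔t, l↔o, o↔l): positions sum to 25. This is the alphabet-reversal cipher (Atbash): a becomes z, b becomes y, etc.
Applying it to offer: o↔l, f↔u, f↔u, e↔v, r↔i.

luuvi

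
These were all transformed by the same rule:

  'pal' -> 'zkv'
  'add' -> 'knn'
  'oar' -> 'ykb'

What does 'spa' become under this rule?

czk

Compare letters: p→z is +10, a→k is +10, l→v is +10 — a constant shift. This is a Caesar cipher with shift 10.
On spa: s+10=c, p+10=z, a+10=k.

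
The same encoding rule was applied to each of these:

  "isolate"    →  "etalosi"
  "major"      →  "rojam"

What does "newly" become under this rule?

ylwen

The word is simply reversed.
On newly: reverse → ylwen.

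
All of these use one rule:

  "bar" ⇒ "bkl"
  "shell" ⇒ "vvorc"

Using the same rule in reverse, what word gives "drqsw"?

might

The output letters match the input read backwards, each shifted +10: bar reversed is rab. The word is reversed, then every letter is shifted forward by 10.
Undoing it on drqsw: shift back: d−10=t, r−10=h, q−10=g, s−10=i, w−10=m → thgim; then reverse → might.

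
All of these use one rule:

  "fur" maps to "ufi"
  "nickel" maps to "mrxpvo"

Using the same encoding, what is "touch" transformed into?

Each pair mirrors across the alphabet (f↔u, u↔f, r↔i): positions sum to 25. Letters are reflected about the middle of the alphabet (position → 25−position): Atbash.
On touch: t↔g, o↔l, u↔f, c↔x, h↔s.

glfxs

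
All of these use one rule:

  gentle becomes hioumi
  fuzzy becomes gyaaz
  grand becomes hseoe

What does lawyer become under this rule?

mexzis

The shift depends on letter class: consonant g→h is +1, but vowel e→i is +4. Vowels shift forward by 4 and consonants shift forward by 1.
On lawyer: l(cons)+1=m, a(vowel)+4=e, w(cons)+1=x, y(cons)+1=z, e(vowel)+4=i, r(cons)+1=s.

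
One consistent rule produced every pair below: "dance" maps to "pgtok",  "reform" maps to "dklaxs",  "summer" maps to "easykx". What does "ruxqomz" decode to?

Shifts by position in dance: pos 0: d→p (+12), pos 1: a→g (+6), pos 2: n→t (+6), pos 3: c→o (+12), pos 4: e→k (+6) — repeating every 3. The shifts repeat in a cycle of length 3: positions 0,1,… shift by +12, +6, +6, then the pattern repeats.
Decoding ruxqomz: r−12=f, u−6=o, x−6=r, q−12=e, o−6=i, m−6=g, z−12=n.

foreign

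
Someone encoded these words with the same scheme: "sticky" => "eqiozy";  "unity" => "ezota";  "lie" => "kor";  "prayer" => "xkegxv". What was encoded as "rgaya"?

usual

The output letters match the input read backwards, each shifted +6: sticky reversed is ykcits. The word is reversed, then every letter is shifted forward by 6.
Undoing it on rgaya: shift back: r−6=l, g−6=a, a−6=u, y−6=s, a−6=u → lausu; then reverse → usual.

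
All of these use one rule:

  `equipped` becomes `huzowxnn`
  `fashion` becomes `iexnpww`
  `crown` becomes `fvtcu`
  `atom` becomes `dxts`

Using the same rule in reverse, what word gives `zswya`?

worst

Letter i (0-indexed) is shifted by i+3, so successive shifts are 3, 4, 5, ….
Decoding zswya: z−3=w, s−4=o, w−5=r, y−6=s, a−7=t.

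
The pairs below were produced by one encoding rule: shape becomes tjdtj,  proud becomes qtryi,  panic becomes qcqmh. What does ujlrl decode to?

Each letter shifts forward by (position + 1), i.e. 1, 2, 3, … — the shift grows by one for each successive letter.
Reversing it on ujlrl: u−1=t, j−2=h, l−3=i, r−4=n, l−5=g.

thing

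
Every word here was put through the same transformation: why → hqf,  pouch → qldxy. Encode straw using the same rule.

Read the word backwards and shift each letter +9.
For straw: reverse → warts; then shift: w+9=f, a+9=j, r+9=a, t+9=c, s+9=b.

fjacb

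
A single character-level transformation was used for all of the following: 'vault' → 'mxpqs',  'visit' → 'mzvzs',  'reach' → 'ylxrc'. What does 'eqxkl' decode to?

plane

v(21)→m(12) and a(0)→x(23) fit y≡23x+23 (mod 26); the inverse of 23 mod 26 is 17. This is an affine cipher: with a=0,…,z=25, each position x becomes (23x+23) mod 26.
Decoding eqxkl: e(4)→17·(4−23)≡15=p; q(16)→17·(16−23)≡11=l; x(23)→17·(23−23)≡0=a; k(10)→17·(10−23)≡13=n; l(11)→17·(11−23)≡4=e (all mod 26).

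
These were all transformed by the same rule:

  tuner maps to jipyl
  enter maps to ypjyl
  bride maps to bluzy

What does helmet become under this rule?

vyrqyj

t(19)→j(9) and u(20)→i(8) fit y≡25x+2 (mod 26); the inverse of 25 mod 26 is 25. Treating letters as 0–25, the rule is x ↦ 25x + 2 (mod 26).
For helmet: h(7)→25·7+2≡21=v; e(4)→25·4+2≡24=y; l(11)→25·11+2≡17=r; m(12)→25·12+2≡16=q; e(4)→25·4+2≡24=y; t(19)→25·19+2≡9=j (all mod 26).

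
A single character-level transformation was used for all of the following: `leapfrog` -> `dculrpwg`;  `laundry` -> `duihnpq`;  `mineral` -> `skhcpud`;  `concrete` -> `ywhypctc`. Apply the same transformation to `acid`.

uykn

l(11)→d(3) and e(4)→c(2) fit y≡15x+20 (mod 26); the inverse of 15 mod 26 is 7. Treating letters as 0–25, the rule is x ↦ 15x + 20 (mod 26).
For acid: a(0)→15·0+20≡20=u; c(2)→15·2+20≡24=y; i(8)→15·8+20≡10=k; d(3)→15·3+20≡13=n (all mod 26).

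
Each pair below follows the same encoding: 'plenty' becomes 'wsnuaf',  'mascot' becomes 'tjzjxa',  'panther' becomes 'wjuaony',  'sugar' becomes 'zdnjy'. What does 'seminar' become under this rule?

zntrujy

The shift depends on letter class: consonant p→w is +7, but vowel e→n is +9. The rule splits by letter class: vowels +9, consonants +7.
For seminar: s(cons)+7=z, e(vowel)+9=n, m(cons)+7=t, i(vowel)+9=r, n(cons)+7=u, a(vowel)+9=j, r(cons)+7=y.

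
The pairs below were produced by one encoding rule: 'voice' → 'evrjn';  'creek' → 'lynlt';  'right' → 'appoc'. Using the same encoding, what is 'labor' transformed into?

uhkva

Shifts by position in voice: pos 0: v→e (+9), pos 1: o→v (+7), pos 2: i→r (+9), pos 3: c→j (+7) — repeating every 2. A repeating key of period 2 is used — shifts +9, +7 over and over.
For labor: l+9=u, a+7=h, b+9=k, o+7=v, r+9=a.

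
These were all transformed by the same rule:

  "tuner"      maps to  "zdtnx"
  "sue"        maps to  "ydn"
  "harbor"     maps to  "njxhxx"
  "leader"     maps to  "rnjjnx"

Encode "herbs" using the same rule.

nnxhy

The shift depends on letter class: consonant t→z is +6, but vowel u→d is +9. Two shifts are in play — +9 for a/e/i/o/u, +6 for every other letter.
For herbs: h(cons)+6=n, e(vowel)+9=n, r(cons)+6=x, b(cons)+6=h, s(cons)+6=y.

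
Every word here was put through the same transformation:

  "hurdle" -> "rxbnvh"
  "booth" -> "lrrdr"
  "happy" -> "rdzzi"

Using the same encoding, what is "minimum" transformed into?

wlxlwxw

The rule splits by letter class: vowels +3, consonants +10.
For minimum: m(cons)+10=w, i(vowel)+3=l, n(cons)+10=x, i(vowel)+3=l, m(cons)+10=w, u(vowel)+3=x, m(cons)+10=w.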